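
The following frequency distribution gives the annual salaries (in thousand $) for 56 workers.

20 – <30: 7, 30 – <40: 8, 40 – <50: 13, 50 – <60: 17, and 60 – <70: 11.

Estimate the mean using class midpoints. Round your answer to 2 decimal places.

Midpoints: 25, 35, 45, 55, 65
Σfm = 7×25 + 8×35 + 13×45 + 17×55 + 11×65 = 2690
n = Σf = 56
Mean = 2690 / 56 = 48.0357

48.04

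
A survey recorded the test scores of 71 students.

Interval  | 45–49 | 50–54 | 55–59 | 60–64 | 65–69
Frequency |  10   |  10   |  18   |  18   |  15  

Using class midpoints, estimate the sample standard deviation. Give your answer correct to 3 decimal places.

6.640

Midpoints: 47, 52, 57, 62, 67
n = 71, Σfm = 4137, mean = 58.2676
Σfm² = 244139
Σf(m − x̄)² = Σfm² − (Σfm)²/n = 244139 − 4137²/71 = 3085.9155
Sample variance = 3085.9155 / 70 = 44.0845
Standard deviation = √44.0845 = 6.6396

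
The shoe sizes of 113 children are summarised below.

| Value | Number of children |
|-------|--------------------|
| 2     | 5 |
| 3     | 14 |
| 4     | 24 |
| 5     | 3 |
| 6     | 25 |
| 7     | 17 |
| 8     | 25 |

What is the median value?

Cumulative frequencies: 5, 19, 43, 46, 71, 88, 113
n = 113, so the median is the value in position (n+1)/2 = 57.
Position 57 falls at value 6.

6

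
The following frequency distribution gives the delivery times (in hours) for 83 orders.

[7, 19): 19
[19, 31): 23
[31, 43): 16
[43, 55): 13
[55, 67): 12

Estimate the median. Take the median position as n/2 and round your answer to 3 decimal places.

Cumulative frequencies: 19, 42, 58, 71, 83
n = 83; position = n/2 = 41.5.
This falls in the class [19, 31): L = 19, F = 19, f = 23, h = 12.
Median ≈ 19 + ((41.5 − 19) / 23) × 12 = 30.7391

30.739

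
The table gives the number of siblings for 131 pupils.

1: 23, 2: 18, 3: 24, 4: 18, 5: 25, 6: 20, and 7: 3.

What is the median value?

Cumulative frequencies: 23, 41, 65, 83, 108, 128, 131
n = 131, so the median is the value in position (n+1)/2 = 66.
Position 66 falls at value 4.

4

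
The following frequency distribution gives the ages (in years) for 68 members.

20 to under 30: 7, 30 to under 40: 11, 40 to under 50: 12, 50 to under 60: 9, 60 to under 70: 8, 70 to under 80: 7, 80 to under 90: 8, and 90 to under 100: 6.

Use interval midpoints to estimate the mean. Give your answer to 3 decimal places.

Midpoints: 25, 35, 45, 55, 65, 75, 85, 95
Σfm = 7×25 + 11×35 + 12×45 + 9×55 + 8×65 + 7×75 + 8×85 + 6×95 = 3890
n = Σf = 68
Mean = 3890 / 68 = 57.2059

57.206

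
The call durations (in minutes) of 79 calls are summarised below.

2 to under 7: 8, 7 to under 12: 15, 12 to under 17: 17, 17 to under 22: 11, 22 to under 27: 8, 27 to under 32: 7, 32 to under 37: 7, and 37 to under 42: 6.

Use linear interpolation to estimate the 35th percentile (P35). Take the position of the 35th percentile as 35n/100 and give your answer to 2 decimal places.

13.37

Cumulative frequencies: 8, 23, 40, 51, 59, 66, 73, 79
n = 79; position = 35n/100 = 27.65.
This falls in the class 12 to under 17: L = 12, F = 23, f = 17, h = 5.
35th percentile ≈ 12 + ((27.65 − 23) / 17) × 5 = 13.3676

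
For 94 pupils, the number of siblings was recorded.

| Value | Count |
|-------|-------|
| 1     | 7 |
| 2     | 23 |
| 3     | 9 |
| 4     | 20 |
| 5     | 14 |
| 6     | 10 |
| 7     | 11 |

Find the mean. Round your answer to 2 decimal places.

3.90

Values: 1, 2, 3, 4, 5, 6, 7
Σfx = 7×1 + 23×2 + 9×3 + 20×4 + 14×5 + 10×6 + 11×7 = 367
n = Σf = 94
Mean = 367 / 94 = 3.9043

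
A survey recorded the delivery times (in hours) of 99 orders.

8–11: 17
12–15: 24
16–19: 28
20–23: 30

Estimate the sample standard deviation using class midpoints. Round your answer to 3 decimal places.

Midpoints: 9.5, 13.5, 17.5, 21.5
n = 99, Σfm = 1620.5, mean = 16.3687
Σfm² = 28350.75
Σf(m − x̄)² = Σfm² − (Σfm)²/n = 28350.75 − 1620.5²/99 = 1825.2929
Sample variance = 1825.2929 / 98 = 18.6254
Standard deviation = √18.6254 = 4.3157

4.316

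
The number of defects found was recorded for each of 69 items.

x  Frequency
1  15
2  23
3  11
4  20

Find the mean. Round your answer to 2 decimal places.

Values: 1, 2, 3, 4
Σfx = 15×1 + 23×2 + 11×3 + 20×4 = 174
n = Σf = 69
Mean = 174 / 69 = 2.5217

2.52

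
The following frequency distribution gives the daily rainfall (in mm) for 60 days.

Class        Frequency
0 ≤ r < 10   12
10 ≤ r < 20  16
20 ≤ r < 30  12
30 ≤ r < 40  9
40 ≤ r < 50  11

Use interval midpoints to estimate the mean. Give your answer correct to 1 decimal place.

23.5

Midpoints: 5, 15, 25, 35, 45
Σfm = 12×5 + 16×15 + 12×25 + 9×35 + 11×45 = 1410
n = Σf = 60
Mean = 1410 / 60 = 23.5000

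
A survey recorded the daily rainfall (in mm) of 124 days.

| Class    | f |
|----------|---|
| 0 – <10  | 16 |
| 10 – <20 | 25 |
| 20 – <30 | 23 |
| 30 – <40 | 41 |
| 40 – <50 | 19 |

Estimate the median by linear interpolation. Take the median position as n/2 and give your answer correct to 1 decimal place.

29.1

Cumulative frequencies: 16, 41, 64, 105, 124
n = 124; position = n/2 = 62.
This falls in the class 20 – <30: L = 20, F = 41, f = 23, h = 10.
Median ≈ 20 + ((62 − 41) / 23) × 10 = 29.1304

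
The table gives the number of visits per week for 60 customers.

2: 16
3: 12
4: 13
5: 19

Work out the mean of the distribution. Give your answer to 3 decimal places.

3.583

Values: 2, 3, 4, 5
Σfx = 16×2 + 12×3 + 13×4 + 19×5 = 215
n = Σf = 60
Mean = 215 / 60 = 3.5833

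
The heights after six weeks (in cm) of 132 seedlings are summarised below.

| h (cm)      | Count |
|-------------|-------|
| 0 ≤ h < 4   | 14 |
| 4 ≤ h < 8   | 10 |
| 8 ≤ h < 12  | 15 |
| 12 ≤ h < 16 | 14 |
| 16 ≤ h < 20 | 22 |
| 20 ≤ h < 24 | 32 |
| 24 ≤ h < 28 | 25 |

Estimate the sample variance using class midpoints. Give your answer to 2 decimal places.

61.38

Midpoints: 2, 6, 10, 14, 18, 22, 26
n = 132, Σfm = 2184, mean = 16.5455
Σfm² = 44176
Σf(m − x̄)² = Σfm² − (Σfm)²/n = 44176 − 2184²/132 = 8040.7273
Sample variance = 8040.7273 / 131 = 61.3796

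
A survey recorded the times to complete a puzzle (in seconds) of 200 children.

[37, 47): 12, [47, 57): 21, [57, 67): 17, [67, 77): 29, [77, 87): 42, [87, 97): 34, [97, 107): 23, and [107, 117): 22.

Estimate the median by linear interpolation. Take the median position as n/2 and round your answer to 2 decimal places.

82.00

Cumulative frequencies: 12, 33, 50, 79, 121, 155, 178, 200
n = 200; position = n/2 = 100.
This falls in the class [77, 87): L = 77, F = 79, f = 42, h = 10.
Median ≈ 77 + ((100 − 79) / 42) × 10 = 82.0000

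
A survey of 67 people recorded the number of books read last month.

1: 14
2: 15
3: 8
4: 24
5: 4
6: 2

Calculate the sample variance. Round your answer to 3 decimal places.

Values: 1, 2, 3, 4, 5, 6
n = 67, Σfx = 196, mean = 2.9254
Σfx² = 702
Σf(x − x̄)² = Σfx² − (Σfx)²/n = 702 − 196²/67 = 128.6269
Sample variance = 128.6269 / 66 = 1.9489

1.949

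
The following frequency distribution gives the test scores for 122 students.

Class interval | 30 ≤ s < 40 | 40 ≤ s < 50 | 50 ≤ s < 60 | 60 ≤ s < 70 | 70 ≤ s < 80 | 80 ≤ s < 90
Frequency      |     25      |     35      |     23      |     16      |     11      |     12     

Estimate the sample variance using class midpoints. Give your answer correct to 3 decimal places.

249.594

Midpoints: 35, 45, 55, 65, 75, 85
n = 122, Σfm = 6600, mean = 54.0984
Σfm² = 387250
Σf(m − x̄)² = Σfm² − (Σfm)²/n = 387250 − 6600²/122 = 30200.8197
Sample variance = 30200.8197 / 121 = 249.5936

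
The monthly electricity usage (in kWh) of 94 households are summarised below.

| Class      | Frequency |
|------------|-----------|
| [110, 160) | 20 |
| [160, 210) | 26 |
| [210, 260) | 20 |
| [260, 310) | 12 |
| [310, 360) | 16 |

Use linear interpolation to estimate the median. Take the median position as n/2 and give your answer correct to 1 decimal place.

212.5

Cumulative frequencies: 20, 46, 66, 78, 94
n = 94; position = n/2 = 47.
This falls in the class [210, 260): L = 210, F = 46, f = 20, h = 50.
Median ≈ 210 + ((47 − 46) / 20) × 50 = 212.5000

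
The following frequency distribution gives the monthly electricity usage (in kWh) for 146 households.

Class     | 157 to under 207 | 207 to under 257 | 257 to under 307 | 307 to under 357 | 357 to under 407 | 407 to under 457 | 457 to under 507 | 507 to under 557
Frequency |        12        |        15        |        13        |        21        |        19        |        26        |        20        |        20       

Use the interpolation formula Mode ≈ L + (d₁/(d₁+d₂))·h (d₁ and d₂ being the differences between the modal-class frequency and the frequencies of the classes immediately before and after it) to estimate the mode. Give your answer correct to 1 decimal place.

433.9

Modal class: 407 to under 457 (highest frequency 26).
d₁ = 26 − 19 = 7, d₂ = 26 − 20 = 6
Mode ≈ 407 + (7/(7+6)) × 50 = 407 + 26.9231 = 433.9231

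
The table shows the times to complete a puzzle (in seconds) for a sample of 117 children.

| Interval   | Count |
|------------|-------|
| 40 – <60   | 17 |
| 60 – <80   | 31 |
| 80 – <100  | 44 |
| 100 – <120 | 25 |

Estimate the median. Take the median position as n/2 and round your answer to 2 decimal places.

84.77

Cumulative frequencies: 17, 48, 92, 117
n = 117; position = n/2 = 58.5.
This falls in the class 80 – <100: L = 80, F = 48, f = 44, h = 20.
Median ≈ 80 + ((58.5 − 48) / 44) × 20 = 84.7727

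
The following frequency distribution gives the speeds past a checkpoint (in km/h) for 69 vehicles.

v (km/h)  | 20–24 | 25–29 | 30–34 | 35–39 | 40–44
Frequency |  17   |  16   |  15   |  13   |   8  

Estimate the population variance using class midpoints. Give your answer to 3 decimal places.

44.423

Midpoints: 22, 27, 32, 37, 42
n = 69, Σfm = 2103, mean = 30.4783
Σfm² = 67161
Σf(m − x̄)² = Σfm² − (Σfm)²/n = 67161 − 2103²/69 = 3065.2174
Population variance = 3065.2174 / 69 = 44.4234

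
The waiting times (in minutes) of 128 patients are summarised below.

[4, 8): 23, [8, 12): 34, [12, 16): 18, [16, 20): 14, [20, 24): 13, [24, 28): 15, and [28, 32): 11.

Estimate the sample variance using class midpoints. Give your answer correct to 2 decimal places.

61.01

Midpoints: 6, 10, 14, 18, 22, 26, 30
n = 128, Σfm = 1988, mean = 15.5312
Σfm² = 38624
Σf(m − x̄)² = Σfm² − (Σfm)²/n = 38624 − 1988²/128 = 7747.8750
Sample variance = 7747.8750 / 127 = 61.0069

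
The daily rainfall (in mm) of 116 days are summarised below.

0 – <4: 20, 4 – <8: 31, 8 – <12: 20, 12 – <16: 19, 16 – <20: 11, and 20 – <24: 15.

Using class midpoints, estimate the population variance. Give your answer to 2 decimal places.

Midpoints: 2, 6, 10, 14, 18, 22
n = 116, Σfm = 1220, mean = 10.5172
Σfm² = 17744
Σf(m − x̄)² = Σfm² − (Σfm)²/n = 17744 − 1220²/116 = 4912.9655
Population variance = 4912.9655 / 116 = 42.3532

42.35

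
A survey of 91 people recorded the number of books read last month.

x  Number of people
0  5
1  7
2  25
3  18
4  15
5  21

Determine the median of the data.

Cumulative frequencies: 5, 12, 37, 55, 70, 91
n = 91, so the median is the value in position (n+1)/2 = 46.
Position 46 falls at value 3.

3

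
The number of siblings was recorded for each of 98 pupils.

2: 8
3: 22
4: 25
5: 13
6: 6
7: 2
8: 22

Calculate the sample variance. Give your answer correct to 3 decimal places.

4.062

Values: 2, 3, 4, 5, 6, 7, 8
n = 98, Σfx = 473, mean = 4.8265
Σfx² = 2677
Σf(x − x̄)² = Σfx² − (Σfx)²/n = 2677 − 473²/98 = 394.0510
Sample variance = 394.0510 / 97 = 4.0624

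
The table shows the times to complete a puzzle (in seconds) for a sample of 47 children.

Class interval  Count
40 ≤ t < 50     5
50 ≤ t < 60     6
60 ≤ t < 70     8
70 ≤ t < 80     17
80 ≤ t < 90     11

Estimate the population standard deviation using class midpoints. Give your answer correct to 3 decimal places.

Midpoints: 45, 55, 65, 75, 85
n = 47, Σfm = 3285, mean = 69.8936
Σfm² = 237175
Σf(m − x̄)² = Σfm² − (Σfm)²/n = 237175 − 3285²/47 = 7574.4681
Population variance = 7574.4681 / 47 = 161.1589
Standard deviation = √161.1589 = 12.6948

12.695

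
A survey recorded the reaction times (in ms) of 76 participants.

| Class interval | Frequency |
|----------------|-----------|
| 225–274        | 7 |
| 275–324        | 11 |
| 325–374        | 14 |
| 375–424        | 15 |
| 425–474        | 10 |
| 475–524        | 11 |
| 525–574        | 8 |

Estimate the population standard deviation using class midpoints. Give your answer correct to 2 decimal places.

90.14

Midpoints: 249.5, 299.5, 349.5, 399.5, 449.5, 499.5, 549.5
n = 76, Σfm = 30312, mean = 398.8421
Σfm² = 12707169
Σf(m − x̄)² = Σfm² − (Σfm)²/n = 12707169 − 30312²/76 = 617467.1053
Population variance = 617467.1053 / 76 = 8124.5672
Standard deviation = √8124.5672 = 90.1364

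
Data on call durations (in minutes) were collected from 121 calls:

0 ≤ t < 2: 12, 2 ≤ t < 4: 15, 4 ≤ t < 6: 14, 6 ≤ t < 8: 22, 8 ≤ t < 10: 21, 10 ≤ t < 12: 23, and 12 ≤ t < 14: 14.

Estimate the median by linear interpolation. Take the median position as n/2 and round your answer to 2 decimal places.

7.77

Cumulative frequencies: 12, 27, 41, 63, 84, 107, 121
n = 121; position = n/2 = 60.5.
This falls in the class 6 ≤ t < 8: L = 6, F = 41, f = 22, h = 2.
Median ≈ 6 + ((60.5 − 41) / 22) × 2 = 7.7727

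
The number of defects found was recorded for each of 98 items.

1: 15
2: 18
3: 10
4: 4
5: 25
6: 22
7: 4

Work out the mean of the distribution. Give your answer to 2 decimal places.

Values: 1, 2, 3, 4, 5, 6, 7
Σfx = 15×1 + 18×2 + 10×3 + 4×4 + 25×5 + 22×6 + 4×7 = 382
n = Σf = 98
Mean = 382 / 98 = 3.8980

3.90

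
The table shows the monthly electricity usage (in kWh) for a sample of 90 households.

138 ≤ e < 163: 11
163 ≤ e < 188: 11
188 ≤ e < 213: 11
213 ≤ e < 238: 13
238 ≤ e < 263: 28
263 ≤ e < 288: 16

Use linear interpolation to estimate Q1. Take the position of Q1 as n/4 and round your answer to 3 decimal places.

Cumulative frequencies: 11, 22, 33, 46, 74, 90
n = 90; position = n/4 = 22.5.
This falls in the class 188 ≤ e < 213: L = 188, F = 22, f = 11, h = 25.
Lower quartile ≈ 188 + ((22.5 − 22) / 11) × 25 = 189.1364

189.136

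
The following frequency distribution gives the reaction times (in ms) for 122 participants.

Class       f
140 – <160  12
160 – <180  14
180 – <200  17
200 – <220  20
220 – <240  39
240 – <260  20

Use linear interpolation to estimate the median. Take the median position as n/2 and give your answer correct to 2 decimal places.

Cumulative frequencies: 12, 26, 43, 63, 102, 122
n = 122; position = n/2 = 61.
This falls in the class 200 – <220: L = 200, F = 43, f = 20, h = 20.
Median ≈ 200 + ((61 − 43) / 20) × 20 = 218.0000

218.00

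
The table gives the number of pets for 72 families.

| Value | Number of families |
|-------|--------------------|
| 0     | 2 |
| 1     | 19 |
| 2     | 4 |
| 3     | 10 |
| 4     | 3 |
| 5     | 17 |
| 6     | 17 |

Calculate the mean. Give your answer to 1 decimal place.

Values: 0, 1, 2, 3, 4, 5, 6
Σfx = 2×0 + 19×1 + 4×2 + 10×3 + 3×4 + 17×5 + 17×6 = 256
n = Σf = 72
Mean = 256 / 72 = 3.5556

3.6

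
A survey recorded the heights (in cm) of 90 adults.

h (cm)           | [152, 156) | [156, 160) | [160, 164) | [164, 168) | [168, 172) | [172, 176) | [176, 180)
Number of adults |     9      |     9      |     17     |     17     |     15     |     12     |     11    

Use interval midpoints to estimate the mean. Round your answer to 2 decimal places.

166.44

Midpoints: 154, 158, 162, 166, 170, 174, 178
Σfm = 9×154 + 9×158 + 17×162 + 17×166 + 15×170 + 12×174 + 11×178 = 14980
n = Σf = 90
Mean = 14980 / 90 = 166.4444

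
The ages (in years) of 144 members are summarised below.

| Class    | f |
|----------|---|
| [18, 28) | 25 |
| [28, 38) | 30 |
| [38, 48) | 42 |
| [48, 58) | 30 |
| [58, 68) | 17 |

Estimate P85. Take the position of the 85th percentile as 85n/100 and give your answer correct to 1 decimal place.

56.5

Cumulative frequencies: 25, 55, 97, 127, 144
n = 144; position = 85n/100 = 122.4.
This falls in the class [48, 58): L = 48, F = 97, f = 30, h = 10.
85th percentile ≈ 48 + ((122.4 − 97) / 30) × 10 = 56.4667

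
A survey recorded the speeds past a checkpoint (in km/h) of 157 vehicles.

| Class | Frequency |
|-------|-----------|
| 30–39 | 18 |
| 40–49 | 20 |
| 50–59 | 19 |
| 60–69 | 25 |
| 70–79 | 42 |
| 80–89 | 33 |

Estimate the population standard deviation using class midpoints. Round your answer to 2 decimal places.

Midpoints: 34.5, 44.5, 54.5, 64.5, 74.5, 84.5
n = 157, Σfm = 10076.5, mean = 64.1815
Σfm² = 690209.25
Σf(m − x̄)² = Σfm² − (Σfm)²/n = 690209.25 − 10076.5²/157 = 43484.0764
Population variance = 43484.0764 / 157 = 276.9686
Standard deviation = √276.9686 = 16.6424

16.64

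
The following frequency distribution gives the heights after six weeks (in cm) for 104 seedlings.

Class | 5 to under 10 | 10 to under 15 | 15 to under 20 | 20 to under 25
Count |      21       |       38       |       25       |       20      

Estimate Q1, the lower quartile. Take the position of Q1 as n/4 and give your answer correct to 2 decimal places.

Cumulative frequencies: 21, 59, 84, 104
n = 104; position = n/4 = 26.
This falls in the class 10 to under 15: L = 10, F = 21, f = 38, h = 5.
Lower quartile ≈ 10 + ((26 − 21) / 38) × 5 = 10.6579

10.66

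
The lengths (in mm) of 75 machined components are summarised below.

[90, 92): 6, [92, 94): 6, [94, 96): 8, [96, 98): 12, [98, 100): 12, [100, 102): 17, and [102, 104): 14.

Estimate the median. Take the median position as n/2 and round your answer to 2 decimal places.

Cumulative frequencies: 6, 12, 20, 32, 44, 61, 75
n = 75; position = n/2 = 37.5.
This falls in the class [98, 100): L = 98, F = 32, f = 12, h = 2.
Median ≈ 98 + ((37.5 − 32) / 12) × 2 = 98.9167

98.92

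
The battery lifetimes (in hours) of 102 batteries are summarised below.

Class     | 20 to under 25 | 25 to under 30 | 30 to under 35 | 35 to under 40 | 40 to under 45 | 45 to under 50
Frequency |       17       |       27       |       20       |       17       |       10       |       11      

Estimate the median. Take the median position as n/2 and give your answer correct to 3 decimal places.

31.750

Cumulative frequencies: 17, 44, 64, 81, 91, 102
n = 102; position = n/2 = 51.
This falls in the class 30 to under 35: L = 30, F = 44, f = 20, h = 5.
Median ≈ 30 + ((51 − 44) / 20) × 5 = 31.7500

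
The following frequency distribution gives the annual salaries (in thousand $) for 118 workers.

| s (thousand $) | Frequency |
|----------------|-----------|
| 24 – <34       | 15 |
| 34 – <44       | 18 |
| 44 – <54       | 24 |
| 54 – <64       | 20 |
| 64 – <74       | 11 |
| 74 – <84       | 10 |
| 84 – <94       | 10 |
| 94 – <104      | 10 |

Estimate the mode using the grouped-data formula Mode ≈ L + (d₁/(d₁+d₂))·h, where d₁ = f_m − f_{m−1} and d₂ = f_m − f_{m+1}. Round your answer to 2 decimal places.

Modal class: 44 – <54 (highest frequency 24).
d₁ = 24 − 18 = 6, d₂ = 24 − 20 = 4
Mode ≈ 44 + (6/(6+4)) × 10 = 44 + 6.0000 = 50.0000

50.00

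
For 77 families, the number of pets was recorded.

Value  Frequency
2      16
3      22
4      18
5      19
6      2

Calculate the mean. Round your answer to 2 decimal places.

Values: 2, 3, 4, 5, 6
Σfx = 16×2 + 22×3 + 18×4 + 19×5 + 2×6 = 277
n = Σf = 77
Mean = 277 / 77 = 3.5974

3.60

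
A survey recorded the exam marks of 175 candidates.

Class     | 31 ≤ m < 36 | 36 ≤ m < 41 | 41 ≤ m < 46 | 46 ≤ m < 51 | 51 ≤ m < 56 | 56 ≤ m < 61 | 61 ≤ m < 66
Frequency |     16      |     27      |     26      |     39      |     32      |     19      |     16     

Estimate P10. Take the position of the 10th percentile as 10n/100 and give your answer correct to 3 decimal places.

Cumulative frequencies: 16, 43, 69, 108, 140, 159, 175
n = 175; position = 10n/100 = 17.5.
This falls in the class 36 ≤ m < 41: L = 36, F = 16, f = 27, h = 5.
10th percentile ≈ 36 + ((17.5 − 16) / 27) × 5 = 36.2778

36.278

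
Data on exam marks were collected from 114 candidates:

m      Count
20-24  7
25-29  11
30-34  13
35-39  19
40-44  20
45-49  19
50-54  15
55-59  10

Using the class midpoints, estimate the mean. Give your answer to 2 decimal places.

40.82

Midpoints: 22, 27, 32, 37, 42, 47, 52, 57
Σfm = 7×22 + 11×27 + 13×32 + 19×37 + 20×42 + 19×47 + 15×52 + 10×57 = 4653
n = Σf = 114
Mean = 4653 / 114 = 40.8158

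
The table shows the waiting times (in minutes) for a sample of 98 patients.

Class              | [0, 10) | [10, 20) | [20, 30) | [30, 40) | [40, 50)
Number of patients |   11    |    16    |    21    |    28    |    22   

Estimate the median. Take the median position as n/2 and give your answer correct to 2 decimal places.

30.36

Cumulative frequencies: 11, 27, 48, 76, 98
n = 98; position = n/2 = 49.
This falls in the class [30, 40): L = 30, F = 48, f = 28, h = 10.
Median ≈ 30 + ((49 − 48) / 28) × 10 = 30.3571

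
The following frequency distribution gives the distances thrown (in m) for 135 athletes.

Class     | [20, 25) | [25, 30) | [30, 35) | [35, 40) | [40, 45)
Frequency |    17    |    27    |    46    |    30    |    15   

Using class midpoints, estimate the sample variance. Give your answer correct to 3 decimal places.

Midpoints: 22.5, 27.5, 32.5, 37.5, 42.5
n = 135, Σfm = 4382.5, mean = 32.4630
Σfm² = 146893.75
Σf(m − x̄)² = Σfm² − (Σfm)²/n = 146893.75 − 4382.5²/135 = 4624.8148
Sample variance = 4624.8148 / 134 = 34.5135

34.514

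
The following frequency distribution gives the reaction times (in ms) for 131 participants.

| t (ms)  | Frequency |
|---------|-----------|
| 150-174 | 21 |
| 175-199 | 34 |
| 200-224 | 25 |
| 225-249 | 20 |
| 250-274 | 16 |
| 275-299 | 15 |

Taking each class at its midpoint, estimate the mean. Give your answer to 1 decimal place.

Midpoints: 162, 187, 212, 237, 262, 287
Σfm = 21×162 + 34×187 + 25×212 + 20×237 + 16×262 + 15×287 = 28297
n = Σf = 131
Mean = 28297 / 131 = 216.0076

216.0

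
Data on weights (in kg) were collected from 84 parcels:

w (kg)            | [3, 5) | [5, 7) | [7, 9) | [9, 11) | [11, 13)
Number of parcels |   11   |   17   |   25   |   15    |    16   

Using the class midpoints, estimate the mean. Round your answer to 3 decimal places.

8.190

Midpoints: 4, 6, 8, 10, 12
Σfm = 11×4 + 17×6 + 25×8 + 15×10 + 16×12 = 688
n = Σf = 84
Mean = 688 / 84 = 8.1905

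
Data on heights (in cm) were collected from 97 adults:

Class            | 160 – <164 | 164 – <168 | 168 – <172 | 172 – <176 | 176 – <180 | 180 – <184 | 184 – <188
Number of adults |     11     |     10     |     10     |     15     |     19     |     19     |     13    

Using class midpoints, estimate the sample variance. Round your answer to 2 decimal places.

Midpoints: 162, 166, 170, 174, 178, 182, 186
n = 97, Σfm = 17010, mean = 175.3608
Σfm² = 2988484
Σf(m − x̄)² = Σfm² − (Σfm)²/n = 2988484 − 17010²/97 = 5596.3711
Sample variance = 5596.3711 / 96 = 58.2955

58.30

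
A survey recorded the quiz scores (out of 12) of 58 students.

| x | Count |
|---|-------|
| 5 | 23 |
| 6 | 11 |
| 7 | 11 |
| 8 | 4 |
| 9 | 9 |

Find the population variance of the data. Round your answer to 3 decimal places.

Values: 5, 6, 7, 8, 9
n = 58, Σfx = 371, mean = 6.3966
Σfx² = 2495
Σf(x − x̄)² = Σfx² − (Σfx)²/n = 2495 − 371²/58 = 121.8793
Population variance = 121.8793 / 58 = 2.1014

2.101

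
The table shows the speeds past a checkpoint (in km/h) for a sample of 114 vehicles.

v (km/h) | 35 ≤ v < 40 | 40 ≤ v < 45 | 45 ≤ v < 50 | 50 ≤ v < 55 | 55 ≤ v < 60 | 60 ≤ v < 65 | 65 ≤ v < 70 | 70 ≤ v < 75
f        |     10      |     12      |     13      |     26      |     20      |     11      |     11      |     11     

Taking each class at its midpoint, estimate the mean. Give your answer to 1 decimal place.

54.8

Midpoints: 37.5, 42.5, 47.5, 52.5, 57.5, 62.5, 67.5, 72.5
Σfm = 10×37.5 + 12×42.5 + 13×47.5 + 26×52.5 + 20×57.5 + 11×62.5 + 11×67.5 + 11×72.5 = 6245
n = Σf = 114
Mean = 6245 / 114 = 54.7807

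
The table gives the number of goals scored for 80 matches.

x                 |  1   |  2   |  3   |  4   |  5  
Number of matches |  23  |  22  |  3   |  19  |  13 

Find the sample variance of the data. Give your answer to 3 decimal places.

2.258

Values: 1, 2, 3, 4, 5
n = 80, Σfx = 217, mean = 2.7125
Σfx² = 767
Σf(x − x̄)² = Σfx² − (Σfx)²/n = 767 − 217²/80 = 178.3875
Sample variance = 178.3875 / 79 = 2.2581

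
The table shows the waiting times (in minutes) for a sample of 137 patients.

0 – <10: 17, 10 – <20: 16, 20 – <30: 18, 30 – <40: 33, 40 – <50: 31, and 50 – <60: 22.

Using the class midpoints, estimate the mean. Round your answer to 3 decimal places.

Midpoints: 5, 15, 25, 35, 45, 55
Σfm = 17×5 + 16×15 + 18×25 + 33×35 + 31×45 + 22×55 = 4535
n = Σf = 137
Mean = 4535 / 137 = 33.1022

33.102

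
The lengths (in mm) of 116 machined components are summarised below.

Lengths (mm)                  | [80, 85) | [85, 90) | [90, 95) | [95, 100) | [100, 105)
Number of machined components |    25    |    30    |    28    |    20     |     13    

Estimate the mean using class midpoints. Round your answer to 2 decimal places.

Midpoints: 82.5, 87.5, 92.5, 97.5, 102.5
Σfm = 25×82.5 + 30×87.5 + 28×92.5 + 20×97.5 + 13×102.5 = 10560
n = Σf = 116
Mean = 10560 / 116 = 91.0345

91.03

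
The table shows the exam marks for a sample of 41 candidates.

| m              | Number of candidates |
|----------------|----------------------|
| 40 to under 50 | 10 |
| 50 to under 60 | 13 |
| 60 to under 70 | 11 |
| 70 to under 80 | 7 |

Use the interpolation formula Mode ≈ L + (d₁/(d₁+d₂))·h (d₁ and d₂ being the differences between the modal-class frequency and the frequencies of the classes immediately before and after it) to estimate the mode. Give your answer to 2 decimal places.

56.00

Modal class: 50 to under 60 (highest frequency 13).
d₁ = 13 − 10 = 3, d₂ = 13 − 11 = 2
Mode ≈ 50 + (3/(3+2)) × 10 = 50 + 6.0000 = 56.0000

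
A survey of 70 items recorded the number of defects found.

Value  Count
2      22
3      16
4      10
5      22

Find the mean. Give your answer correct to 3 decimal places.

Values: 2, 3, 4, 5
Σfx = 22×2 + 16×3 + 10×4 + 22×5 = 242
n = Σf = 70
Mean = 242 / 70 = 3.4571

3.457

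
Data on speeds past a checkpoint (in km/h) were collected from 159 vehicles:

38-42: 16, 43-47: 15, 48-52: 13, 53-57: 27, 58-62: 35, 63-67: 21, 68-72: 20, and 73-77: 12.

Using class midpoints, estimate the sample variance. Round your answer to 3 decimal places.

103.232

Midpoints: 40, 45, 50, 55, 60, 65, 70, 75
n = 159, Σfm = 9215, mean = 57.9560
Σfm² = 550375
Σf(m − x̄)² = Σfm² − (Σfm)²/n = 550375 − 9215²/159 = 16310.6918
Sample variance = 16310.6918 / 158 = 103.2322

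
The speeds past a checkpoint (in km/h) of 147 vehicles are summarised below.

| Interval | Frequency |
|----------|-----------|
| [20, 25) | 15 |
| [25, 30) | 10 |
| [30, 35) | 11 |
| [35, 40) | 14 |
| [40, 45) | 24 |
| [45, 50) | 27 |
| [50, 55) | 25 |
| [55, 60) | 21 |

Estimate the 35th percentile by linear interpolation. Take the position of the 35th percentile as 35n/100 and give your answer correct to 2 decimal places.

40.30

Cumulative frequencies: 15, 25, 36, 50, 74, 101, 126, 147
n = 147; position = 35n/100 = 51.45.
This falls in the class [40, 45): L = 40, F = 50, f = 24, h = 5.
35th percentile ≈ 40 + ((51.45 − 50) / 24) × 5 = 40.3021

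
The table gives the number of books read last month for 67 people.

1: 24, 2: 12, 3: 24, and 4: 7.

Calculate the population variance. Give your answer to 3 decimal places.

1.091

Values: 1, 2, 3, 4
n = 67, Σfx = 148, mean = 2.2090
Σfx² = 400
Σf(x − x̄)² = Σfx² − (Σfx)²/n = 400 − 148²/67 = 73.0746
Population variance = 73.0746 / 67 = 1.0907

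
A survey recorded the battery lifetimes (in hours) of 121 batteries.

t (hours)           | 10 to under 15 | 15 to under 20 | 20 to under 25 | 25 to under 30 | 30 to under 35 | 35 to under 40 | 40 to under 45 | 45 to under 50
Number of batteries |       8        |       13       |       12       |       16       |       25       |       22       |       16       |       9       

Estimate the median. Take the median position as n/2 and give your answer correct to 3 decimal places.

Cumulative frequencies: 8, 21, 33, 49, 74, 96, 112, 121
n = 121; position = n/2 = 60.5.
This falls in the class 30 to under 35: L = 30, F = 49, f = 25, h = 5.
Median ≈ 30 + ((60.5 − 49) / 25) × 5 = 32.3000

32.300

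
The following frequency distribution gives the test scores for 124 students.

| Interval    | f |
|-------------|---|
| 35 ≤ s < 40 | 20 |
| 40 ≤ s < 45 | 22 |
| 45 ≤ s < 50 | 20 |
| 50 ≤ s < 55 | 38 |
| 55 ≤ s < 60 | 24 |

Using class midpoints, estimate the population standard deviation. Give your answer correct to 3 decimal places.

6.830

Midpoints: 37.5, 42.5, 47.5, 52.5, 57.5
n = 124, Σfm = 6010, mean = 48.4677
Σfm² = 297075
Σf(m − x̄)² = Σfm² − (Σfm)²/n = 297075 − 6010²/124 = 5783.8710
Population variance = 5783.8710 / 124 = 46.6441
Standard deviation = √46.6441 = 6.8297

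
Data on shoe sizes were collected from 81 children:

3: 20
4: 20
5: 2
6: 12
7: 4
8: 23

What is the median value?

5

Cumulative frequencies: 20, 40, 42, 54, 58, 81
n = 81, so the median is the value in position (n+1)/2 = 41.
Position 41 falls at value 5.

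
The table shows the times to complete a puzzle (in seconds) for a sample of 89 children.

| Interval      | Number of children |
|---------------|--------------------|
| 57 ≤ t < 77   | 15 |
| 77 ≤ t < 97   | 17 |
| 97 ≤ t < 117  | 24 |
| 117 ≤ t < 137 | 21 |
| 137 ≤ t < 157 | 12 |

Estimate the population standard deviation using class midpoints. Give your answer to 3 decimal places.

25.612

Midpoints: 67, 87, 107, 127, 147
n = 89, Σfm = 9483, mean = 106.5506
Σfm² = 1068801
Σf(m − x̄)² = Σfm² − (Σfm)²/n = 1068801 − 9483²/89 = 58382.0225
Population variance = 58382.0225 / 89 = 655.9778
Standard deviation = √655.9778 = 25.6121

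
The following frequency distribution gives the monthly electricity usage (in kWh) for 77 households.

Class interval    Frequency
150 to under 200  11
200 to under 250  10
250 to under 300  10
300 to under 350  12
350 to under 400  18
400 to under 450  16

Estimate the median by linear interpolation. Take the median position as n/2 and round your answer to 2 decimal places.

331.25

Cumulative frequencies: 11, 21, 31, 43, 61, 77
n = 77; position = n/2 = 38.5.
This falls in the class 300 to under 350: L = 300, F = 31, f = 12, h = 50.
Median ≈ 300 + ((38.5 − 31) / 12) × 50 = 331.2500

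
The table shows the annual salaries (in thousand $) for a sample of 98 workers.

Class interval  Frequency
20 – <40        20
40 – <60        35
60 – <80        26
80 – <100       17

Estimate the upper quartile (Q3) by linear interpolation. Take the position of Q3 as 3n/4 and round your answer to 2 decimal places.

Cumulative frequencies: 20, 55, 81, 98
n = 98; position = 3n/4 = 73.5.
This falls in the class 60 – <80: L = 60, F = 55, f = 26, h = 20.
Upper quartile ≈ 60 + ((73.5 − 55) / 26) × 20 = 74.2308

74.23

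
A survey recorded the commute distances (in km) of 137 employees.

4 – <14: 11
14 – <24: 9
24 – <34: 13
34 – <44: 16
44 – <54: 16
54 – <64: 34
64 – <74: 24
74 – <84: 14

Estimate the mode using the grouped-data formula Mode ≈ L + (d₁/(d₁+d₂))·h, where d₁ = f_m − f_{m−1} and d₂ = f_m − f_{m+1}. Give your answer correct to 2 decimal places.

60.43

Modal class: 54 – <64 (highest frequency 34).
d₁ = 34 − 16 = 18, d₂ = 34 − 24 = 10
Mode ≈ 54 + (18/(18+10)) × 10 = 54 + 6.4286 = 60.4286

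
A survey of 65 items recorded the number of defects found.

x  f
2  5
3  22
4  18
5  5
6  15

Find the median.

4

Cumulative frequencies: 5, 27, 45, 50, 65
n = 65, so the median is the value in position (n+1)/2 = 33.
Position 33 falls at value 4.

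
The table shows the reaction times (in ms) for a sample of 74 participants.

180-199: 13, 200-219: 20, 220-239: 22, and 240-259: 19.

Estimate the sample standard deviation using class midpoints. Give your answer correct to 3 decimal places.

Midpoints: 189.5, 209.5, 229.5, 249.5
n = 74, Σfm = 16443, mean = 222.2027
Σfm² = 3686138.5
Σf(m − x̄)² = Σfm² − (Σfm)²/n = 3686138.5 − 16443²/74 = 32459.4595
Sample variance = 32459.4595 / 73 = 444.6501
Standard deviation = √444.6501 = 21.0867

21.087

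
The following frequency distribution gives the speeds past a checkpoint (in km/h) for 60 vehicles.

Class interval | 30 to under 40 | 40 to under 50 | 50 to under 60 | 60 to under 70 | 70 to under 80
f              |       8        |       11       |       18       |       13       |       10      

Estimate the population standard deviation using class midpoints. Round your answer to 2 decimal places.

Midpoints: 35, 45, 55, 65, 75
n = 60, Σfm = 3360, mean = 56.0000
Σfm² = 197700
Σf(m − x̄)² = Σfm² − (Σfm)²/n = 197700 − 3360²/60 = 9540.0000
Population variance = 9540.0000 / 60 = 159.0000
Standard deviation = √159.0000 = 12.6095

12.61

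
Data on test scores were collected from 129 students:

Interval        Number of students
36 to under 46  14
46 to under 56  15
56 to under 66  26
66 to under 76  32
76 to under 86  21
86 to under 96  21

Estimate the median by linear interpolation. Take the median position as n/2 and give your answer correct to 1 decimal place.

Cumulative frequencies: 14, 29, 55, 87, 108, 129
n = 129; position = n/2 = 64.5.
This falls in the class 66 to under 76: L = 66, F = 55, f = 32, h = 10.
Median ≈ 66 + ((64.5 − 55) / 32) × 10 = 68.9688

69.0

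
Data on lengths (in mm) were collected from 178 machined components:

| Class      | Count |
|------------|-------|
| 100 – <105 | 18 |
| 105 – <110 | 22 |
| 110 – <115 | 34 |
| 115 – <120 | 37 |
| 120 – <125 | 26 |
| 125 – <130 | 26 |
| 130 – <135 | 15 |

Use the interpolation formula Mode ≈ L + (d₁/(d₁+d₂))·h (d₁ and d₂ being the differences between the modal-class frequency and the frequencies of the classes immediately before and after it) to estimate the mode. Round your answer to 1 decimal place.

Modal class: 115 – <120 (highest frequency 37).
d₁ = 37 − 34 = 3, d₂ = 37 − 26 = 11
Mode ≈ 115 + (3/(3+11)) × 5 = 115 + 1.0714 = 116.0714

116.1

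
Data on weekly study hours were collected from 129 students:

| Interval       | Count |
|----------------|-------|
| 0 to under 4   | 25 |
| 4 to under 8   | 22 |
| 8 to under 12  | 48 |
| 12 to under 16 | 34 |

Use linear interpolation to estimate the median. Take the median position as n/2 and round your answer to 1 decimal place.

9.5

Cumulative frequencies: 25, 47, 95, 129
n = 129; position = n/2 = 64.5.
This falls in the class 8 to under 12: L = 8, F = 47, f = 48, h = 4.
Median ≈ 8 + ((64.5 − 47) / 48) × 4 = 9.4583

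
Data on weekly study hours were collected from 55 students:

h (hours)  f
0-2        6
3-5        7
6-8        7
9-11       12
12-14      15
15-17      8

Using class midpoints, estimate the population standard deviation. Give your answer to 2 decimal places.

4.70

Midpoints: 1, 4, 7, 10, 13, 16
n = 55, Σfm = 526, mean = 9.5636
Σfm² = 6244
Σf(m − x̄)² = Σfm² − (Σfm)²/n = 6244 − 526²/55 = 1213.5273
Population variance = 1213.5273 / 55 = 22.0641
Standard deviation = √22.0641 = 4.6972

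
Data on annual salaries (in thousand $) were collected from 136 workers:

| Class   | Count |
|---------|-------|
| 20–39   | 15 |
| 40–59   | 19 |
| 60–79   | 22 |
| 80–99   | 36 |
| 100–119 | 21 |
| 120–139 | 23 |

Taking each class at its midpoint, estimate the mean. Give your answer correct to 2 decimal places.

83.91

Midpoints: 29.5, 49.5, 69.5, 89.5, 109.5, 129.5
Σfm = 15×29.5 + 19×49.5 + 22×69.5 + 36×89.5 + 21×109.5 + 23×129.5 = 11412
n = Σf = 136
Mean = 11412 / 136 = 83.9118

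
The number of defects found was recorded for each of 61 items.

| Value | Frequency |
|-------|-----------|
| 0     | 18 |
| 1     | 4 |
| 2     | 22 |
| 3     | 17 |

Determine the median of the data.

Cumulative frequencies: 18, 22, 44, 61
n = 61, so the median is the value in position (n+1)/2 = 31.
Position 31 falls at value 2.

2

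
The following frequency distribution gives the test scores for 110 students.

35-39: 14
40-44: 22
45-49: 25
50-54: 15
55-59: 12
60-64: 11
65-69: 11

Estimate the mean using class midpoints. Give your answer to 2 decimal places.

Midpoints: 37, 42, 47, 52, 57, 62, 67
Σfm = 14×37 + 22×42 + 25×47 + 15×52 + 12×57 + 11×62 + 11×67 = 5500
n = Σf = 110
Mean = 5500 / 110 = 50.0000

50.00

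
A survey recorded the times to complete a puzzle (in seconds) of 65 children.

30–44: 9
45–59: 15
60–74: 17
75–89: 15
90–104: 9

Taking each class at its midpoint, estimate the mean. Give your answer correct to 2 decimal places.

67.00

Midpoints: 37, 52, 67, 82, 97
Σfm = 9×37 + 15×52 + 17×67 + 15×82 + 9×97 = 4355
n = Σf = 65
Mean = 4355 / 65 = 67.0000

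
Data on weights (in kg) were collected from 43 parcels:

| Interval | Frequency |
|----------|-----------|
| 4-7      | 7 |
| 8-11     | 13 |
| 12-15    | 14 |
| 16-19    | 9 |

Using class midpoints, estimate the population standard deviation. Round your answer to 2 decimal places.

Midpoints: 5.5, 9.5, 13.5, 17.5
n = 43, Σfm = 508.5, mean = 11.8256
Σfm² = 6692.75
Σf(m − x̄)² = Σfm² − (Σfm)²/n = 6692.75 − 508.5²/43 = 679.4419
Population variance = 679.4419 / 43 = 15.8010
Standard deviation = √15.8010 = 3.9750

3.98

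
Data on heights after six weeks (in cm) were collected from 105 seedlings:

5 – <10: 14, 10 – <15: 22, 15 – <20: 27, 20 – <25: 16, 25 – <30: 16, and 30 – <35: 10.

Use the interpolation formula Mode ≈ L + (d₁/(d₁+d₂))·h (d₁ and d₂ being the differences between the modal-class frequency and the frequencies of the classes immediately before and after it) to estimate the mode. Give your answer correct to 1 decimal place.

Modal class: 15 – <20 (highest frequency 27).
d₁ = 27 − 22 = 5, d₂ = 27 − 16 = 11
Mode ≈ 15 + (5/(5+11)) × 5 = 15 + 1.5625 = 16.5625

16.6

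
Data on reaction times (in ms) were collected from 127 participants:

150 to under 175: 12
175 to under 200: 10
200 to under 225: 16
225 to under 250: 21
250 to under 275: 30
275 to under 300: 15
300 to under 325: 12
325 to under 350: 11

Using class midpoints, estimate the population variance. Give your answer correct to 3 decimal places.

2468.457

Midpoints: 162.5, 187.5, 212.5, 237.5, 262.5, 287.5, 312.5, 337.5
n = 127, Σfm = 31862.5, mean = 250.8858
Σfm² = 8307343.75
Σf(m − x̄)² = Σfm² − (Σfm)²/n = 8307343.75 − 31862.5²/127 = 313494.0945
Population variance = 313494.0945 / 127 = 2468.4574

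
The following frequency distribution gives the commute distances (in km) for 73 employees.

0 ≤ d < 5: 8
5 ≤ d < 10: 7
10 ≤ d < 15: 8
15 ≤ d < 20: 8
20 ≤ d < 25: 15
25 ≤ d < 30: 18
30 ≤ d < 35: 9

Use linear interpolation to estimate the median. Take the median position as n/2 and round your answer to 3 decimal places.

Cumulative frequencies: 8, 15, 23, 31, 46, 64, 73
n = 73; position = n/2 = 36.5.
This falls in the class 20 ≤ d < 25: L = 20, F = 31, f = 15, h = 5.
Median ≈ 20 + ((36.5 − 31) / 15) × 5 = 21.8333

21.833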